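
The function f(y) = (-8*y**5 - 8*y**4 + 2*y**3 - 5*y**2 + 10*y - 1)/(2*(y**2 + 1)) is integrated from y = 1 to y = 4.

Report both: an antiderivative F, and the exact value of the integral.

Antiderivative: F(y) = -y**4 - 4*y**3/3 + 5*y**2/2 + 3*y/2 - 2*atan(y); value = -297 - 2*atan(4) + pi/2

A first test for any F(y): its y-derivative must equal f(y) identically.
F(y) = -y**4 - 4*y**3/3 + 5*y**2/2 + 3*y/2 - 2*atan(y) is an antiderivative of f.
Check: d/dy[-y**4 - 4*y**3/3 + 5*y**2/2 + 3*y/2 - 2*atan(y)] = (-8*y**5 - 8*y**4 + 2*y**3 - 5*y**2 + 10*y - 1)/(2*y**2 + 2), which equals f(y).
F(4) = -886/3 - 2*atan(4); F(1) = 5/3 - pi/2.
Integral = F(4) - F(1) = -297 - 2*atan(4) + pi/2.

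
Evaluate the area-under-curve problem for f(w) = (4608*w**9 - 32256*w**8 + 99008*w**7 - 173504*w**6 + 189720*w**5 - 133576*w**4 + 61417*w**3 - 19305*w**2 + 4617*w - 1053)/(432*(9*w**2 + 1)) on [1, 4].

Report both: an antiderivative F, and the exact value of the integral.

Since d/dw undoes antidifferentiation here, F'(w) = f(w) is required of F(w).
F(w) = ((-8*w**2 + 16*w - 9)**4 - 6912*atan(3*w))/27648 is an antiderivative of f.
Check: d/dw[((-8*w**2 + 16*w - 9)**4 - 6912*atan(3*w))/27648] = (4608*w**9 - 32256*w**8 + 99008*w**7 - 173504*w**6 + 189720*w**5 - 133576*w**4 + 61417*w**3 - 19305*w**2 + 4617*w - 1053)/(3888*w**2 + 432), which equals f(w).
F(4) = 28398241/27648 - atan(12)/4; F(1) = 1/27648 - atan(3)/4.
Integral = F(4) - F(1) = -atan(12)/4 + atan(3)/4 + 98605/96.

Antiderivative: F(w) = ((-8*w**2 + 16*w - 9)**4 - 6912*atan(3*w))/27648; value = -atan(12)/4 + atan(3)/4 + 98605/96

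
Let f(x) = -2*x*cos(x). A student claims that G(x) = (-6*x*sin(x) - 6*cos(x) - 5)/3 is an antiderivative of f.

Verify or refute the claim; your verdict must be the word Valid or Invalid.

d/dx[G] = -2*x*cos(x)
This equals f(x) exactly, so the claim holds.

Valid. The derivative of G reproduces f.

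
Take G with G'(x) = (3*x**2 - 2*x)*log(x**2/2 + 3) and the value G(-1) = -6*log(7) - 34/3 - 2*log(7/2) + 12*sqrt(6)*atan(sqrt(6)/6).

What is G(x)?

G(x) = (3*x**3*log(x**2/2 + 3) - 2*x**3 - 3*x**2*log(x**2/2 + 3) + 3*x**2 + 36*x - 18*log(x**2 + 6) - 36*sqrt(6)*atan(sqrt(6)*x/6) - 3)/3

Since d/dx undoes antidifferentiation here, G(x) must give back the stated G'(x).
A general antiderivative is -2*x**3/3 + x**2 + 12*x + (x**3 - x**2)*log(x**2/2 + 3) - 6*log(x**2 + 6) - 12*sqrt(6)*atan(sqrt(6)*x/6) + C.
The condition gives C = -6*log(7) - 34/3 - 2*log(7/2) + 12*sqrt(6)*atan(sqrt(6)/6) - (-6*log(7) - 31/3 - 2*log(7/2) + 12*sqrt(6)*atan(sqrt(6)/6)) = -1.
So G(x) = (3*x**3*log(x**2/2 + 3) - 2*x**3 - 3*x**2*log(x**2/2 + 3) + 3*x**2 + 36*x - 18*log(x**2 + 6) - 36*sqrt(6)*atan(sqrt(6)*x/6) - 3)/3.
Check: d/dx[(3*x**3*log(x**2/2 + 3) - 2*x**3 - 3*x**2*log(x**2/2 + 3) + 3*x**2 + 36*x - 18*log(x**2 + 6) - 36*sqrt(6)*atan(sqrt(6)*x/6) - 3)/3] = 3*x**2*log(x**2/2 + 3) - 2*x*log(x**2/2 + 3), which equals G'(x).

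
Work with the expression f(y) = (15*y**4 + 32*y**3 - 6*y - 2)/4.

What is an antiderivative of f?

An antiderivative is F(y) = 3*y**5/4 + 2*y**4 - 3*y**2/4 - y/2.

For F(y) to be correct the identity F'(y) - f(y) = 0 must hold.
Check: d/dy[3*y**5/4 + 2*y**4 - 3*y**2/4 - y/2] = 15*y**4/4 + 8*y**3 - 3*y/2 - 1/2, which equals f(y).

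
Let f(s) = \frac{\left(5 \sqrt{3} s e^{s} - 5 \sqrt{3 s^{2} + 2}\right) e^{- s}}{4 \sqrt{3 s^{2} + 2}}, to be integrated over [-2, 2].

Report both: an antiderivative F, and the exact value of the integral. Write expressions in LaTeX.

A candidate is checked by its d/ds: the result must match f(s).
F(s) = \frac{5 \sqrt{s^{2} + \frac{2}{3}}}{4} + \frac{5 e^{- s}}{4} is an antiderivative of f.
Check: d/ds[\frac{5 \sqrt{s^{2} + \frac{2}{3}}}{4} + \frac{5 e^{- s}}{4}] = \frac{\left(5 \sqrt{3} s e^{s} - 5 \sqrt{3 s^{2} + 2}\right) e^{- s}}{4 \sqrt{3 s^{2} + 2}} = f(s).
F(2) = \frac{5}{4 e^{2}} + \frac{5 \sqrt{42}}{12}; F(-2) = \frac{5 \sqrt{42}}{12} + \frac{5 e^{2}}{4}.
Integral = F(2) - F(-2) = - \frac{5 e^{2}}{4} + \frac{5}{4 e^{2}}.

Antiderivative: F(s) = \frac{5 \sqrt{s^{2} + \frac{2}{3}}}{4} + \frac{5 e^{- s}}{4}; value = - \frac{5 e^{2}}{4} + \frac{5}{4 e^{2}}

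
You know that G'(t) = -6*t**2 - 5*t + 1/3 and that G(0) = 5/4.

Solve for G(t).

G(t) = -2*t**3 - 5*t**2/2 + t/3 + 5/4

Integrate term by term and add the pieces.
A general antiderivative is -2*t**3 - 5*t**2/2 + t/3 + 5/4 + C.
The condition gives C = 5/4 - (5/4) = 0.
So G(t) = -2*t**3 - 5*t**2/2 + t/3 + 5/4.
Check: d/dt[-2*t**3 - 5*t**2/2 + t/3 + 5/4] = -6*t**2 - 5*t + 1/3 = G'(t).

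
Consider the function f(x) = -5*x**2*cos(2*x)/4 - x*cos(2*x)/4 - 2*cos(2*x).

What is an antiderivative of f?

Integrate term by term and add the pieces.
Check: d/dx[(-10*x**2*sin(2*x) - 2*x*sin(2*x) - 10*x*cos(2*x) - 11*sin(2*x) - cos(2*x))/16] = -5*x**2*cos(2*x)/4 - x*cos(2*x)/4 - 2*cos(2*x) = f(x).

An antiderivative is F(x) = (-10*x**2*sin(2*x) - 2*x*sin(2*x) - 10*x*cos(2*x) - 11*sin(2*x) - cos(2*x))/16.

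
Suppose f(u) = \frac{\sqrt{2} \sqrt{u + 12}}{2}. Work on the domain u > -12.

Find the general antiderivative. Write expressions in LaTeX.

Check any antiderivative F(u) by computing F'(u) and comparing it with f(u).
Check: d/du[\frac{\sqrt{2} \left(2 u \sqrt{u + 12} + 24 \sqrt{u + 12}\right)}{6}] = \frac{\sqrt{2} u + 12 \sqrt{2}}{2 \sqrt{u + 12}}, which equals f(u).

F(u) = \frac{\sqrt{2} \left(2 u \sqrt{u + 12} + 24 \sqrt{u + 12}\right)}{6} + C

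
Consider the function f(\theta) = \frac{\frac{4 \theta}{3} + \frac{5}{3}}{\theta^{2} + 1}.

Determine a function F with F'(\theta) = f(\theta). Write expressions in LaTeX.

An antiderivative is F(\theta) = \frac{2 \log{\left(\theta^{2} + 1 \right)}}{3} + \frac{5 \operatorname{atan}{\left(\theta \right)}}{3}.

Recover f(\theta) by differentiating a candidate F(\theta); any mismatch rules it out.
Check: d/d\theta[\frac{2 \log{\left(\theta^{2} + 1 \right)}}{3} + \frac{5 \operatorname{atan}{\left(\theta \right)}}{3}] = \frac{4 \theta + 5}{3 \theta^{2} + 3}, which equals f(\theta).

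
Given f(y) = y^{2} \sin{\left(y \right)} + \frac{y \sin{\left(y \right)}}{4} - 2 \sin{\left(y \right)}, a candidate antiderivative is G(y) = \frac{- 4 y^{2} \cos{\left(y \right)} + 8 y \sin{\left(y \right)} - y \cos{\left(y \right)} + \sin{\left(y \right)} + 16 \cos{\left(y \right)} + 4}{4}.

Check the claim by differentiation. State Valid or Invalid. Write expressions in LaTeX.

Valid - the claim checks out under differentiation.

d/dy[G] = y^{2} \sin{\left(y \right)} + \frac{y \sin{\left(y \right)}}{4} - 2 \sin{\left(y \right)}
This equals f(y) exactly, so the claim holds.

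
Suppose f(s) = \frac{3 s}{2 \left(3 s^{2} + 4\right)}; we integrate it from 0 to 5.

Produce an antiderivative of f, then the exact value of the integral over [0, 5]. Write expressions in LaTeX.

f matches the chain-rule pattern g'(h)*h' with inner function h(s) = 3 s^{2} + 4; substituting u = h(s) collapses the integral.
F(s) = \frac{\log{\left(3 s^{2} + 4 \right)}}{4} is an antiderivative of f.
Check: d/ds[\frac{\log{\left(3 s^{2} + 4 \right)}}{4}] = \frac{3 s}{6 s^{2} + 8}, which equals f(s).
F(5) = \frac{\log{\left(79 \right)}}{4}; F(0) = \frac{\log{\left(4 \right)}}{4}.
Integral = F(5) - F(0) = - \frac{\log{\left(4 \right)}}{4} + \frac{\log{\left(79 \right)}}{4}.

Antiderivative: F(s) = \frac{\log{\left(3 s^{2} + 4 \right)}}{4}; value = - \frac{\log{\left(4 \right)}}{4} + \frac{\log{\left(79 \right)}}{4}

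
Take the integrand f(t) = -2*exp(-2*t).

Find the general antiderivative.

F(t) = exp(-2*t) + C

Check any antiderivative F(t) by computing F'(t) and comparing it with f(t).
Check: d/dt[exp(-2*t)] = -2*exp(-2*t) = f(t).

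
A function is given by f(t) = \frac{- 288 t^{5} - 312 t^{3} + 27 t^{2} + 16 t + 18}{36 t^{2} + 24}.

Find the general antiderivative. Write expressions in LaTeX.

Recover f(t) by differentiating a candidate F(t); any mismatch rules it out.
Check: d/dt[- 2 t^{4} - \frac{5 t^{2}}{3} + \frac{3 t}{4} + \frac{4 \log{\left(t^{2} + \frac{2}{3} \right)}}{3}] = \frac{- 288 t^{5} - 312 t^{3} + 27 t^{2} + 16 t + 18}{36 t^{2} + 24} = f(t).

F(t) = - 2 t^{4} - \frac{5 t^{2}}{3} + \frac{3 t}{4} + \frac{4 \log{\left(t^{2} + \frac{2}{3} \right)}}{3} + C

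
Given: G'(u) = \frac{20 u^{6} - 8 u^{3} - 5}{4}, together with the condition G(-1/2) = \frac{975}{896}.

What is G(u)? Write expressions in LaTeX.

For G(u) to be correct, d/du[G] must agree with the stated G'(u) identically.
A general antiderivative is \frac{5 u^{7}}{7} - \frac{u^{4}}{2} - \frac{5 u}{4} + C.
The condition gives C = \frac{975}{896} - (\frac{527}{896}) = \frac{1}{2}.
So G(u) = \frac{5 u^{7}}{7} - \frac{u^{4}}{2} - \frac{5 u}{4} + \frac{1}{2}.
Check: d/du[\frac{5 u^{7}}{7} - \frac{u^{4}}{2} - \frac{5 u}{4} + \frac{1}{2}] = 5 u^{6} - 2 u^{3} - \frac{5}{4}, which equals G'(u).

G(u) = \frac{5 u^{7}}{7} - \frac{u^{4}}{2} - \frac{5 u}{4} + \frac{1}{2}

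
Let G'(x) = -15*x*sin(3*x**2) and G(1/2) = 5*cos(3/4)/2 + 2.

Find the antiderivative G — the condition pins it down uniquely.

G(x) = (5*cos(3*x**2) + 4)/2

G'(x) matches the chain-rule pattern g'(h)*h' with inner function h(x) = 3*x**2; substituting u = h(x) collapses the integral.
A general antiderivative is 5*cos(3*x**2)/2 + C.
The condition gives C = 5*cos(3/4)/2 + 2 - (5*cos(3/4)/2) = 2.
So G(x) = (5*cos(3*x**2) + 4)/2.
Check: d/dx[(5*cos(3*x**2) + 4)/2] = -15*x*sin(3*x**2) = G'(x).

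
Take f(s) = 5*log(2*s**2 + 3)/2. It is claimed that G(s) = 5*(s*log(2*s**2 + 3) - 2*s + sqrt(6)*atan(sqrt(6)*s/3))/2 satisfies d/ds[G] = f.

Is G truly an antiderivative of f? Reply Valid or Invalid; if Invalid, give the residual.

d/ds[G] = 5*log(2*s**2 + 3)/2
This equals f(s) exactly, so the claim holds.

Valid - differentiating G returns exactly f.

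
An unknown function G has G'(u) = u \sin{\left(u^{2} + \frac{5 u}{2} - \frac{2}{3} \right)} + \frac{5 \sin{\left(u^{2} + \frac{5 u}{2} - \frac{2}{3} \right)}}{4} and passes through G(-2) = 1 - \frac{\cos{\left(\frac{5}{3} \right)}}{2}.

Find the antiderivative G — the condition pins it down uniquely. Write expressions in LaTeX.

The substitution w = u^{2} + \frac{5 u}{2} - \frac{2}{3} works: G'(u) is exactly (dG/dw)*(dw/du) for that inner function.
A general antiderivative is - \frac{\cos{\left(u^{2} + \frac{5 u}{2} - \frac{2}{3} \right)}}{2} + C.
The condition gives C = 1 - \frac{\cos{\left(\frac{5}{3} \right)}}{2} - (- \frac{\cos{\left(\frac{5}{3} \right)}}{2}) = 1.
So G(u) = 1 - \frac{\cos{\left(u^{2} + \frac{5 u}{2} - \frac{2}{3} \right)}}{2}.
Check: d/du[1 - \frac{\cos{\left(u^{2} + \frac{5 u}{2} - \frac{2}{3} \right)}}{2}] = u \sin{\left(u^{2} + \frac{5 u}{2} - \frac{2}{3} \right)} + \frac{5 \sin{\left(u^{2} + \frac{5 u}{2} - \frac{2}{3} \right)}}{4} = G'(u).

G(u) = 1 - \frac{\cos{\left(u^{2} + \frac{5 u}{2} - \frac{2}{3} \right)}}{2}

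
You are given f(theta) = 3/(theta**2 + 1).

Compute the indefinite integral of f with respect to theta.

A first test for any F(theta): its theta-derivative must equal f(theta) identically.
Check: d/dtheta[3*atan(theta)] = 3/(theta**2 + 1) = f(theta).

F(theta) = 3*atan(theta) + C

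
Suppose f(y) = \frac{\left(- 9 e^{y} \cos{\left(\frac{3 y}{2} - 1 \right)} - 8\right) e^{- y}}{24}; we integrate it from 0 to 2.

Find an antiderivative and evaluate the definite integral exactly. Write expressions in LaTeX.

Differentiate the proposed F(y) back; it has to land on f(y) exactly.
F(y) = \frac{\left(- 3 e^{y} \sin{\left(\frac{3 y}{2} - 1 \right)} + 4\right) e^{- y}}{12} is an antiderivative of f.
Check: d/dy[\frac{\left(- 3 e^{y} \sin{\left(\frac{3 y}{2} - 1 \right)} + 4\right) e^{- y}}{12}] = \frac{\left(- 9 e^{y} \cos{\left(\frac{3 y}{2} - 1 \right)} - 8\right) e^{- y}}{24} = f(y).
F(2) = - \frac{\sin{\left(2 \right)}}{4} + \frac{1}{3 e^{2}}; F(0) = \frac{\sin{\left(1 \right)}}{4} + \frac{1}{3}.
Integral = F(2) - F(0) = - \frac{1}{3} - \frac{\sin{\left(2 \right)}}{4} - \frac{\sin{\left(1 \right)}}{4} + \frac{1}{3 e^{2}}.

Antiderivative: F(y) = \frac{\left(- 3 e^{y} \sin{\left(\frac{3 y}{2} - 1 \right)} + 4\right) e^{- y}}{12}; value = - \frac{1}{3} - \frac{\sin{\left(2 \right)}}{4} - \frac{\sin{\left(1 \right)}}{4} + \frac{1}{3 e^{2}}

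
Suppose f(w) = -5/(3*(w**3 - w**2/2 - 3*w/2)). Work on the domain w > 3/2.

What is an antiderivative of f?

The denominator factors as 3*w*(w + 1)*(2*w - 3); partial fractions split f into directly integrable pieces: -8/(9*(2*w - 3)) - 2/(3*(w + 1)) + 10/(9*w).
Check: d/dw[10*log(w)/9 - 4*log(w - 3/2)/9 - 2*log(w + 1)/3] = -10/(6*w**3 - 3*w**2 - 9*w), which equals f(w).

An antiderivative is F(w) = 10*log(w)/9 - 4*log(w - 3/2)/9 - 2*log(w + 1)/3.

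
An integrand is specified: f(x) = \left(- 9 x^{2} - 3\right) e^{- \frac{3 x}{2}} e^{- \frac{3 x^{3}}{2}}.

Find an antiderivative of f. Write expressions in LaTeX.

f matches the chain-rule pattern g'(h)*h' with inner function h(x) = - \frac{3 x^{3}}{2} - \frac{3 x}{2}; substituting u = h(x) collapses the integral.
Check: d/dx[2 e^{- \frac{3 x}{2}} e^{- \frac{3 x^{3}}{2}}] = \left(- 9 x^{2} - 3\right) e^{- \frac{3 x}{2}} e^{- \frac{3 x^{3}}{2}} = f(x).

An antiderivative is F(x) = 2 e^{- \frac{3 x}{2}} e^{- \frac{3 x^{3}}{2}}.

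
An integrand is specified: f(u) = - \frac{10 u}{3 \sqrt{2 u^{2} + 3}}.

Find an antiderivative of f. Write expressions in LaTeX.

An antiderivative is F(u) = - \frac{5 \sqrt{2 u^{2} + 3}}{3}.

f matches the chain-rule pattern g'(h)*h' with inner function h(u) = 2 u^{2} + 3; substituting w = h(u) collapses the integral.
Check: d/du[- \frac{5 \sqrt{2 u^{2} + 3}}{3}] = - \frac{10 u}{3 \sqrt{2 u^{2} + 3}} = f(u).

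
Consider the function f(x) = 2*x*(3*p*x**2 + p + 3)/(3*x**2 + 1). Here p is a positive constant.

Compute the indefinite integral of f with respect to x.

F(x) = p*x**2 + log(3*x**2/2 + 1/2) + C

A candidate is checked by its d/dx: the result must match f(x).
Check: d/dx[p*x**2 + log(3*x**2/2 + 1/2)] = (6*p*x**3 + 2*p*x + 6*x)/(3*x**2 + 1), which equals f(x).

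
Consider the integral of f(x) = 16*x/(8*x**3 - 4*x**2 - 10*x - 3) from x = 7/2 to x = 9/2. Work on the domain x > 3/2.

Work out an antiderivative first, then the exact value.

Factor the denominator ((2*x - 3)*(2*x + 1)**2) and decompose: f = -3/(2*(2*x + 1)) + 2/(2*x + 1)**2 + 3/(2*(2*x - 3)); each piece integrates to a log, atan, or power term.
F(x) = 3*log(x - 3/2)/4 - 3*log(x + 1/2)/4 - 16/(32*x + 16) is an antiderivative of f.
Check: d/dx[3*log(x - 3/2)/4 - 3*log(x + 1/2)/4 - 16/(32*x + 16)] = 16*x/(8*x**3 - 4*x**2 - 10*x - 3) = f(x).
F(9/2) = -3*log(5)/4 - 1/10 + 3*log(3)/4; F(7/2) = -3*log(4)/4 - 1/8 + 3*log(2)/4.
Integral = F(9/2) - F(7/2) = -3*log(5)/4 - 3*log(2)/4 + 1/40 + 3*log(3)/4 + 3*log(4)/4.

Antiderivative: F(x) = 3*log(x - 3/2)/4 - 3*log(x + 1/2)/4 - 16/(32*x + 16); value = -3*log(5)/4 - 3*log(2)/4 + 1/40 + 3*log(3)/4 + 3*log(4)/4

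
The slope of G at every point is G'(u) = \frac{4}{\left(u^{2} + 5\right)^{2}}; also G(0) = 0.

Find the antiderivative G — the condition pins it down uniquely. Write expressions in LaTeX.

Check a candidate G(u) by differentiating: d/du[G] must match the given G'(u).
A general antiderivative is \frac{4 u}{10 u^{2} + 50} + \frac{2 \sqrt{5} \operatorname{atan}{\left(\frac{\sqrt{5} u}{5} \right)}}{25} + C.
The condition gives C = 0 - (0) = 0.
So G(u) = \frac{4 u}{10 u^{2} + 50} + \frac{2 \sqrt{5} \operatorname{atan}{\left(\frac{\sqrt{5} u}{5} \right)}}{25}.
Check: d/du[\frac{4 u}{10 u^{2} + 50} + \frac{2 \sqrt{5} \operatorname{atan}{\left(\frac{\sqrt{5} u}{5} \right)}}{25}] = \frac{4}{u^{4} + 10 u^{2} + 25}, which equals G'(u).

G(u) = \frac{4 u}{10 u^{2} + 50} + \frac{2 \sqrt{5} \operatorname{atan}{\left(\frac{\sqrt{5} u}{5} \right)}}{25}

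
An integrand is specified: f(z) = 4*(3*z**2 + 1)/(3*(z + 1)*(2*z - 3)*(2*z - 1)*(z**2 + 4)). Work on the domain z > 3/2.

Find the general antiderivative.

F(z) = 62*log(z - 3/2)/375 - 14*log(z - 1/2)/153 + 16*log(z + 1)/225 - 154*log(z**2 + 4)/2125 - 418*atan(z/2)/6375 + C

Factor the denominator (3*(z + 1)*(2*z - 3)*(2*z - 1)*(z**2 + 4)) and decompose: f = -44*(21*z + 19)/(6375*(z**2 + 4)) - 28/(153*(2*z - 1)) + 124/(375*(2*z - 3)) + 16/(225*(z + 1)); each piece integrates to a log, atan, or power term.
Check: d/dz[62*log(z - 3/2)/375 - 14*log(z - 1/2)/153 + 16*log(z + 1)/225 - 154*log(z**2 + 4)/2125 - 418*atan(z/2)/6375] = (12*z**2 + 4)/(12*z**5 - 12*z**4 + 33*z**3 - 39*z**2 - 60*z + 36), which equals f(z).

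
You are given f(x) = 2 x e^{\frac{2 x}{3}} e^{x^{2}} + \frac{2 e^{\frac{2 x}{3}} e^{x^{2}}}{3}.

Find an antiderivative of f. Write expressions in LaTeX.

The substitution u = x^{2} + \frac{2 x}{3} works: f is exactly (dF/du)*(du/dx) for that inner function.
Check: d/dx[e^{x^{2} + \frac{2 x}{3}}] = 2 x e^{\frac{2 x}{3}} e^{x^{2}} + \frac{2 e^{\frac{2 x}{3}} e^{x^{2}}}{3} = f(x).

An antiderivative is F(x) = e^{x^{2} + \frac{2 x}{3}}.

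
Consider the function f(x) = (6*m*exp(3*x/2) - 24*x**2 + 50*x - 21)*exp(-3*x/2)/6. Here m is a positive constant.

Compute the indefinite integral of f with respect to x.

Since d/dx undoes antidifferentiation here, F'(x) = f(x) is required of F(x).
Check: d/dx[(3*m*x*exp(3*x/2) + 8*x**2 - 6*x + 3)*exp(-3*x/2)/3] = (6*m*exp(3*x/2) - 24*x**2 + 50*x - 21)*exp(-3*x/2)/6 = f(x).

F(x) = (3*m*x*exp(3*x/2) + 8*x**2 - 6*x + 3)*exp(-3*x/2)/3 + C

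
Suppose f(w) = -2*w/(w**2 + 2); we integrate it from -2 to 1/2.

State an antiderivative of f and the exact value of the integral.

The substitution u = w**2 + 2 works: f is exactly (dF/du)*(du/dw) for that inner function.
F(w) = -log(w**2 + 2) is an antiderivative of f.
Check: d/dw[-log(w**2 + 2)] = -2*w/(w**2 + 2) = f(w).
F(1/2) = -log(9/4); F(-2) = -log(6).
Integral = F(1/2) - F(-2) = -log(9/4) + log(6).

Antiderivative: F(w) = -log(w**2 + 2); value = -log(9/4) + log(6)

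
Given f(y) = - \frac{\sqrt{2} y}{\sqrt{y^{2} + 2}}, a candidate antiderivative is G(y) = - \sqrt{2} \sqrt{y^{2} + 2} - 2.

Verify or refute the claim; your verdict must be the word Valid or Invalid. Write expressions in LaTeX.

d/dy[G] = - \frac{\sqrt{2} y}{\sqrt{y^{2} + 2}}
This equals f(y) exactly, so the claim holds.

Valid. The derivative of G reproduces f.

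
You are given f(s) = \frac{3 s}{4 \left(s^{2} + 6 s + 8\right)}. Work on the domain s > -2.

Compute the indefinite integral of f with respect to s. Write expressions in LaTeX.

F(s) = - \frac{3 \log{\left(s + 2 \right)}}{4} + \frac{3 \log{\left(s + 4 \right)}}{2} + C

Factor the denominator (4 \left(s + 2\right) \left(s + 4\right)) and decompose: f = \frac{3}{2 \left(s + 4\right)} - \frac{3}{4 \left(s + 2\right)}; each piece integrates to a log, atan, or power term.
Check: d/ds[- \frac{3 \log{\left(s + 2 \right)}}{4} + \frac{3 \log{\left(s + 4 \right)}}{2}] = \frac{3 s}{4 s^{2} + 24 s + 32}, which equals f(s).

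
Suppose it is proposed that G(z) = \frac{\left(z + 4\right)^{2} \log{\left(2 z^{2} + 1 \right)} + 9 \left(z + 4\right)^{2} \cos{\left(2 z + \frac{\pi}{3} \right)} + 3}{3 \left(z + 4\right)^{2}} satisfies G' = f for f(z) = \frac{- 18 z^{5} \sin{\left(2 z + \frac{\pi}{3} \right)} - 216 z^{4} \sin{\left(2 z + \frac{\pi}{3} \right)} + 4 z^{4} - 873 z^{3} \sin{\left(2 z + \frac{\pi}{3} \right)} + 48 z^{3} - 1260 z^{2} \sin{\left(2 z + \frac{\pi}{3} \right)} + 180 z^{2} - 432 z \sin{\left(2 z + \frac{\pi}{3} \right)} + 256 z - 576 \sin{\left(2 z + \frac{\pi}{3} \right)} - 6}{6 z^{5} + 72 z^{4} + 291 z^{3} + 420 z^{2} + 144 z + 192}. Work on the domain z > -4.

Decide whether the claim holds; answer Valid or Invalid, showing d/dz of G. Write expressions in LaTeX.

d/dz[G] = \frac{- 36 z^{5} \sin{\left(2 z + \frac{\pi}{3} \right)} - 432 z^{4} \sin{\left(2 z + \frac{\pi}{3} \right)} + 4 z^{4} - 1746 z^{3} \sin{\left(2 z + \frac{\pi}{3} \right)} + 48 z^{3} - 2520 z^{2} \sin{\left(2 z + \frac{\pi}{3} \right)} + 180 z^{2} - 864 z \sin{\left(2 z + \frac{\pi}{3} \right)} + 256 z - 1152 \sin{\left(2 z + \frac{\pi}{3} \right)} - 6}{6 z^{5} + 72 z^{4} + 291 z^{3} + 420 z^{2} + 144 z + 192}
d/dz[G] - f(z) = - 3 \sin{\left(2 z + \frac{\pi}{3} \right)} != 0.

Invalid: d/dz[G] - f = - 3 \sin{\left(2 z + \frac{\pi}{3} \right)}, which is not 0.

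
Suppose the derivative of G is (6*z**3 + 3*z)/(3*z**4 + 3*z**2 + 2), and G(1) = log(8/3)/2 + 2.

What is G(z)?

G(z) = log(z**4 + z**2 + 2/3)/2 + 2

The substitution u = z**4 + z**2 + 2/3 works: G'(z) is exactly (dG/du)*(du/dz) for that inner function.
A general antiderivative is log(z**4 + z**2 + 2/3)/2 + C.
The condition gives C = log(8/3)/2 + 2 - (log(8/3)/2) = 2.
So G(z) = log(z**4 + z**2 + 2/3)/2 + 2.
Check: d/dz[log(z**4 + z**2 + 2/3)/2 + 2] = (6*z**3 + 3*z)/(3*z**4 + 3*z**2 + 2) = G'(z).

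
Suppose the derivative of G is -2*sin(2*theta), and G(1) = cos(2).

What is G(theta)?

G(theta) = cos(2*theta)

The proposed G(theta) is checked by its d/dtheta: the result must match the given G'(theta).
A general antiderivative is cos(2*theta) + C.
The condition gives C = cos(2) - (cos(2)) = 0.
So G(theta) = cos(2*theta).
Check: d/dtheta[cos(2*theta)] = -2*sin(2*theta) = G'(theta).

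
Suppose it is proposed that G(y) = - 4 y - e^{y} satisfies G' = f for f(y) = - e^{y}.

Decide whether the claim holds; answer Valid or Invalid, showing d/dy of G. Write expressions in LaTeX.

d/dy[G] = - e^{y} - 4
d/dy[G] - f(y) = -4 != 0.

Invalid: d/dy[G] - f = -4, which is not 0.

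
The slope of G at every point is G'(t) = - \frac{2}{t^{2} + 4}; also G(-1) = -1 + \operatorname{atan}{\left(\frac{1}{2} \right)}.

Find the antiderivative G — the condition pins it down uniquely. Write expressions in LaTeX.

A candidate passes only if d/dt[G] lands on the given G'(t) exactly.
A general antiderivative is - \operatorname{atan}{\left(\frac{t}{2} \right)} + C.
The condition gives C = -1 + \operatorname{atan}{\left(\frac{1}{2} \right)} - (\operatorname{atan}{\left(\frac{1}{2} \right)}) = -1.
So G(t) = - \operatorname{atan}{\left(\frac{t}{2} \right)} - 1.
Check: d/dt[- \operatorname{atan}{\left(\frac{t}{2} \right)} - 1] = - \frac{2}{t^{2} + 4} = G'(t).

G(t) = - \operatorname{atan}{\left(\frac{t}{2} \right)} - 1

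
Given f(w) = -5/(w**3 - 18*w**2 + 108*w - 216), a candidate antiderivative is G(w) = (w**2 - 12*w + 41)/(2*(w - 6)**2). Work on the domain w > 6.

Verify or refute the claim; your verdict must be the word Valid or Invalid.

Valid: G'(w) = f(w).

d/dw[G] = -5/(w**3 - 18*w**2 + 108*w - 216)
This equals f(w) exactly, so the claim holds.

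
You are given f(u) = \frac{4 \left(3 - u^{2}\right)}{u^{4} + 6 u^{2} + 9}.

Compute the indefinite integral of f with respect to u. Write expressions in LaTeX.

f has the shape v'r + vr' for v = 2 u and r = \frac{1}{\frac{u^{2}}{2} + \frac{3}{2}} — it is the derivative of the product v*r.
Check: d/du[\frac{4 u}{u^{2} + 3}] = \frac{12 - 4 u^{2}}{u^{4} + 6 u^{2} + 9}, which equals f(u).

F(u) = \frac{4 u}{u^{2} + 3} + C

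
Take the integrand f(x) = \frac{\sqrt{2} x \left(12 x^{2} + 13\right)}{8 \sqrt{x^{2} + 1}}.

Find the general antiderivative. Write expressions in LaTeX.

F(x) = \frac{x^{2} \sqrt{2 x^{2} + 2}}{2} + \frac{5 \sqrt{2 x^{2} + 2}}{8} + C

Recognize the product-rule pattern: f = u'v + uv' with u = - \frac{\sqrt{2 x^{2} + 2}}{2}, v = - x^{2} - \frac{5}{4}, so integration by parts undoes it.
Check: d/dx[\frac{x^{2} \sqrt{2 x^{2} + 2}}{2} + \frac{5 \sqrt{2 x^{2} + 2}}{8}] = \frac{12 \sqrt{2} x^{3} + 13 \sqrt{2} x}{8 \sqrt{x^{2} + 1}}, which equals f(x).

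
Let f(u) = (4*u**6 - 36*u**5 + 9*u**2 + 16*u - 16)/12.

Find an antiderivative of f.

An antiderivative F(u) passes only if d/du[F] lands on f(u) exactly.
Check: d/du[u**7/21 - u**6/2 + u**3/4 + 2*u**2/3 - 4*u/3] = u**6/3 - 3*u**5 + 3*u**2/4 + 4*u/3 - 4/3, which equals f(u).

An antiderivative is F(u) = u**7/21 - u**6/2 + u**3/4 + 2*u**2/3 - 4*u/3.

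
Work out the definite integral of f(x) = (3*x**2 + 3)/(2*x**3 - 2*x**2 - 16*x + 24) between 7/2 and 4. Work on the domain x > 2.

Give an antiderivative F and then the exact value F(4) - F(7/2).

The denominator factors as 2*(x - 2)**2*(x + 3); partial fractions split f into directly integrable pieces: 3/(5*(x + 3)) + 9/(10*(x - 2)) + 3/(2*(x - 2)**2).
F(x) = 3*(3*(x - 2)*log(x - 2) + 2*(x - 2)*log(x + 3) - 5)/(10*(x - 2)) is an antiderivative of f.
Check: d/dx[3*(3*(x - 2)*log(x - 2) + 2*(x - 2)*log(x + 3) - 5)/(10*(x - 2))] = (3*x**2 + 3)/(2*x**3 - 2*x**2 - 16*x + 24) = f(x).
F(4) = -3/4 + 9*log(2)/10 + 3*log(7)/5; F(7/2) = -1 + 9*log(3/2)/10 + 3*log(13/2)/5.
Integral = F(4) - F(7/2) = -3*log(13/2)/5 - 9*log(3/2)/10 + 1/4 + 9*log(2)/10 + 3*log(7)/5.

Antiderivative: F(x) = 3*(3*(x - 2)*log(x - 2) + 2*(x - 2)*log(x + 3) - 5)/(10*(x - 2)); value = -3*log(13/2)/5 - 9*log(3/2)/10 + 1/4 + 9*log(2)/10 + 3*log(7)/5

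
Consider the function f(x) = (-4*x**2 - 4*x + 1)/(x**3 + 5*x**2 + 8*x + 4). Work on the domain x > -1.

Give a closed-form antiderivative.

The denominator factors as (x + 1)*(x + 2)**2; partial fractions split f into directly integrable pieces: -5/(x + 2) + 7/(x + 2)**2 + 1/(x + 1).
Check: d/dx[(x*log(x + 1) - 5*x*log(x + 2) + 2*log(x + 1) - 10*log(x + 2) - 7)/(x + 2)] = (-4*x**2 - 4*x + 1)/(x**3 + 5*x**2 + 8*x + 4) = f(x).

An antiderivative is F(x) = (x*log(x + 1) - 5*x*log(x + 2) + 2*log(x + 1) - 10*log(x + 2) - 7)/(x + 2).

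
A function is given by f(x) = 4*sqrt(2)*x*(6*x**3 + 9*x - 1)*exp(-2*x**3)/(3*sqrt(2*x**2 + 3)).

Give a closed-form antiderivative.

f has the shape u'v + uv' for u = -2*sqrt(4*x**2 + 6)/3 and v = exp(-2*x**3) — it is the derivative of the product u*v.
Check: d/dx[-2*sqrt(2)*sqrt(2*x**2 + 3)*exp(-2*x**3)/3] = (24*sqrt(2)*x**4 + 36*sqrt(2)*x**2 - 4*sqrt(2)*x)*exp(-2*x**3)/(3*sqrt(2*x**2 + 3)), which equals f(x).

An antiderivative is F(x) = -2*sqrt(2)*sqrt(2*x**2 + 3)*exp(-2*x**3)/3.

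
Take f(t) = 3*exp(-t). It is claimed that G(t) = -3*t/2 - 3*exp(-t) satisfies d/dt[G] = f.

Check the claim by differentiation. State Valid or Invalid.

Invalid: d/dt[G] - f = -3/2, which is not 0.

d/dt[G] = (6 - 3*exp(t))*exp(-t)/2
d/dt[G] - f(t) = -3/2 != 0.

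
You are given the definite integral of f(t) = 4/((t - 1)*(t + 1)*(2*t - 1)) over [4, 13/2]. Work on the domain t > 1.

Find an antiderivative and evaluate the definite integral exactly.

The denominator factors as (t - 1)*(t + 1)*(2*t - 1); partial fractions split f into directly integrable pieces: -16/(3*(2*t - 1)) + 2/(3*(t + 1)) + 2/(t - 1).
F(t) = 2*(3*log(t - 1) - 4*log(t - 1/2) + log(t + 1))/3 is an antiderivative of f.
Check: d/dt[2*(3*log(t - 1) - 4*log(t - 1/2) + log(t + 1))/3] = 4/(2*t**3 - t**2 - 2*t + 1), which equals f(t).
F(13/2) = -8*log(6)/3 + 2*log(15/2)/3 + 2*log(11/2); F(4) = -8*log(7/2)/3 + 2*log(5)/3 + 2*log(3).
Integral = F(13/2) - F(4) = -8*log(6)/3 - 2*log(3) - 2*log(5)/3 + 2*log(15/2)/3 + 8*log(7/2)/3 + 2*log(11/2).

Antiderivative: F(t) = 2*(3*log(t - 1) - 4*log(t - 1/2) + log(t + 1))/3; value = -8*log(6)/3 - 2*log(3) - 2*log(5)/3 + 2*log(15/2)/3 + 8*log(7/2)/3 + 2*log(11/2)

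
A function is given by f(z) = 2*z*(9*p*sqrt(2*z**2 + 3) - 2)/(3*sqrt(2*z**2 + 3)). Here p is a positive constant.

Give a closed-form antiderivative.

For F(z) to be correct the identity F'(z) - f(z) = 0 must hold.
Check: d/dz[3*p*z**2 - 2*sqrt(2*z**2 + 3)/3] = (18*p*z*sqrt(2*z**2 + 3) - 4*z)/(3*sqrt(2*z**2 + 3)), which equals f(z).

An antiderivative is F(z) = 3*p*z**2 - 2*sqrt(2*z**2 + 3)/3.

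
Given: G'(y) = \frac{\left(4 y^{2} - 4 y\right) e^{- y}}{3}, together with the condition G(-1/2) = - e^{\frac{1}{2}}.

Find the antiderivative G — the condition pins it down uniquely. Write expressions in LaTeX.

G(y) = - \frac{4 \left(y^{2} + y + 1\right) e^{- y}}{3}

Recognize the product-rule pattern: G'(y) = u'v + uv' with u = - \frac{4 y^{2}}{3} - \frac{4 y}{3} - \frac{4}{3}, v = e^{- y}, so integration by parts undoes it.
A general antiderivative is \frac{\left(- 4 y^{2} - 4 y - 4\right) e^{- y}}{3} + C.
The condition gives C = - e^{\frac{1}{2}} - (- e^{\frac{1}{2}}) = 0.
So G(y) = - \frac{4 \left(y^{2} + y + 1\right) e^{- y}}{3}.
Check: d/dy[- \frac{4 \left(y^{2} + y + 1\right) e^{- y}}{3}] = \frac{\left(4 y^{2} - 4 y\right) e^{- y}}{3} = G'(y).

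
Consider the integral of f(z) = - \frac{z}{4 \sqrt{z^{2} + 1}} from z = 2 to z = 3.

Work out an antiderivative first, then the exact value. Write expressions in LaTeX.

Antiderivative: F(z) = - \frac{\sqrt{z^{2} + 1}}{4}; value = - \frac{\sqrt{10}}{4} + \frac{\sqrt{5}}{4}

The substitution u = z^{2} + 1 works: f is exactly (dF/du)*(du/dz) for that inner function.
F(z) = - \frac{\sqrt{z^{2} + 1}}{4} is an antiderivative of f.
Check: d/dz[- \frac{\sqrt{z^{2} + 1}}{4}] = - \frac{z}{4 \sqrt{z^{2} + 1}} = f(z).
F(3) = - \frac{\sqrt{10}}{4}; F(2) = - \frac{\sqrt{5}}{4}.
Integral = F(3) - F(2) = - \frac{\sqrt{10}}{4} + \frac{\sqrt{5}}{4}.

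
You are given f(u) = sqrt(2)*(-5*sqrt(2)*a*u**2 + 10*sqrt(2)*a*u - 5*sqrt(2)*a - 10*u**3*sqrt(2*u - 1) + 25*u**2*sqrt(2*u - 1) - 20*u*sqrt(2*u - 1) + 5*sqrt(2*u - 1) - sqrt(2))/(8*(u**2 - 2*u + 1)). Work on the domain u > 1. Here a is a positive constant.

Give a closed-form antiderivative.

For F(u) to be correct the identity F'(u) - f(u) = 0 must hold.
Check: d/du[-(10*a*u**2 - 10*a*u + 4*sqrt(2)*u**3*sqrt(2*u - 1) - 8*sqrt(2)*u**2*sqrt(2*u - 1) + 5*sqrt(2)*u*sqrt(2*u - 1) - sqrt(2)*sqrt(2*u - 1) - 2)/(8*(u - 1))] = (-10*a*u**2*sqrt(2*u - 1) + 20*a*u*sqrt(2*u - 1) - 10*a*sqrt(2*u - 1) - 20*sqrt(2)*u**4 + 60*sqrt(2)*u**3 - 65*sqrt(2)*u**2 + 30*sqrt(2)*u - 2*sqrt(2*u - 1) - 5*sqrt(2))/(8*u**2*sqrt(2*u - 1) - 16*u*sqrt(2*u - 1) + 8*sqrt(2*u - 1)), which equals f(u).

An antiderivative is F(u) = -(10*a*u**2 - 10*a*u + 4*sqrt(2)*u**3*sqrt(2*u - 1) - 8*sqrt(2)*u**2*sqrt(2*u - 1) + 5*sqrt(2)*u*sqrt(2*u - 1) - sqrt(2)*sqrt(2*u - 1) - 2)/(8*(u - 1)).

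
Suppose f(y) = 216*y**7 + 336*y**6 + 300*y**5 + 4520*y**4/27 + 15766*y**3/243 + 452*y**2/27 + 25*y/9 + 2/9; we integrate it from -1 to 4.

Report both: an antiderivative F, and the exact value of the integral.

The substitution u = -3*y**2 - 4*y/3 - 1/2 works: f is exactly (dF/du)*(du/dy) for that inner function.
F(y) = (-18*y**2 - 8*y - 3)**4/3888 is an antiderivative of f.
Check: d/dy[(-18*y**2 - 8*y - 3)**4/3888] = 216*y**7 + 336*y**6 + 300*y**5 + 4520*y**4/27 + 15766*y**3/243 + 452*y**2/27 + 25*y/9 + 2/9 = f(y).
F(4) = 10884540241/3888; F(-1) = 28561/3888.
Integral = F(4) - F(-1) = 226760660/81.

Antiderivative: F(y) = (-18*y**2 - 8*y - 3)**4/3888; value = 226760660/81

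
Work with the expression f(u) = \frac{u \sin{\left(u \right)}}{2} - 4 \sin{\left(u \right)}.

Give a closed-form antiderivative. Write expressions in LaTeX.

The integrand splits into summands that can be handled one at a time.
Check: d/du[- \frac{u \cos{\left(u \right)}}{2} + \frac{\sin{\left(u \right)}}{2} + 4 \cos{\left(u \right)}] = \frac{u \sin{\left(u \right)}}{2} - 4 \sin{\left(u \right)} = f(u).

An antiderivative is F(u) = - \frac{u \cos{\left(u \right)}}{2} + \frac{\sin{\left(u \right)}}{2} + 4 \cos{\left(u \right)}.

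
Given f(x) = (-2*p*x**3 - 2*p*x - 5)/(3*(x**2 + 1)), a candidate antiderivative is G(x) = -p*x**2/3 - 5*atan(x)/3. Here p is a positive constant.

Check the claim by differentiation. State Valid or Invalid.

d/dx[G] = (-2*p*x**3 - 2*p*x - 5)/(3*x**2 + 3)
This equals f(x) exactly, so the claim holds.

Valid - differentiating G returns exactly f.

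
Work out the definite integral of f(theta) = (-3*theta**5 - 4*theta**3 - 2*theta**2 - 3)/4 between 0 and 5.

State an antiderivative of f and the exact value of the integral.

Any candidate F(theta) must reproduce f(theta) exactly when differentiated.
F(theta) = theta*(-3*theta**5 - 6*theta**3 - 4*theta**2 - 18)/24 is an antiderivative of f.
Check: d/dtheta[theta*(-3*theta**5 - 6*theta**3 - 4*theta**2 - 18)/24] = -3*theta**5/4 - theta**3 - theta**2/2 - 3/4, which equals f(theta).
F(5) = -51215/24; F(0) = 0.
Integral = F(5) - F(0) = -51215/24.

Antiderivative: F(theta) = theta*(-3*theta**5 - 6*theta**3 - 4*theta**2 - 18)/24; value = -51215/24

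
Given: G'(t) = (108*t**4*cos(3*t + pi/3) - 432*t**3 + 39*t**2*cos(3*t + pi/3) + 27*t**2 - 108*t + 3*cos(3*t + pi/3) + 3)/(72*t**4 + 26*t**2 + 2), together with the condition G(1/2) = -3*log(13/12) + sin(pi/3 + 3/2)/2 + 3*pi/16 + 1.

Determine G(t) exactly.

G(t) = -3*log(3*t**2 + 1/3) + sin(3*t + pi/3)/2 + 3*atan(2*t)/4 + 1

For G(t) to be correct, d/dt[G] must agree with the stated G'(t) identically.
A general antiderivative is -3*log(3*t**2 + 1/3) + sin(3*t + pi/3)/2 + 3*atan(2*t)/4 + C.
The condition gives C = -3*log(13/12) + sin(pi/3 + 3/2)/2 + 3*pi/16 + 1 - (-3*log(13/12) + sin(pi/3 + 3/2)/2 + 3*pi/16) = 1.
So G(t) = -3*log(3*t**2 + 1/3) + sin(3*t + pi/3)/2 + 3*atan(2*t)/4 + 1.
Check: d/dt[-3*log(3*t**2 + 1/3) + sin(3*t + pi/3)/2 + 3*atan(2*t)/4 + 1] = (108*t**4*cos(3*t + pi/3) - 432*t**3 + 39*t**2*cos(3*t + pi/3) + 27*t**2 - 108*t + 3*cos(3*t + pi/3) + 3)/(72*t**4 + 26*t**2 + 2) = G'(t).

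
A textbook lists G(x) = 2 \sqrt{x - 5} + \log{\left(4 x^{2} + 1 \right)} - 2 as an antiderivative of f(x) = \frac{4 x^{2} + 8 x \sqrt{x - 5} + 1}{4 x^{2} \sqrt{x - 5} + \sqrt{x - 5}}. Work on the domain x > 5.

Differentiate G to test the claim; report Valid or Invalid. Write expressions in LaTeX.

d/dx[G] = \frac{4 x^{2} + 8 x \sqrt{x - 5} + 1}{4 x^{2} \sqrt{x - 5} + \sqrt{x - 5}}
This equals f(x) exactly, so the claim holds.

Valid - the claim checks out under differentiation.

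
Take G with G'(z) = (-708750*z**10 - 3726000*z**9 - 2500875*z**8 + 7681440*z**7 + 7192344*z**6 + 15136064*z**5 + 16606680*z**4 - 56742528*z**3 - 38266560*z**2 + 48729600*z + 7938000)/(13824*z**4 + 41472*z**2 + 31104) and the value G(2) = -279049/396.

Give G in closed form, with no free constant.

G(z) = (13824*z**2 + (-z - 4)*(15*z**2 + 8*z - 30)**4 + 20736)/(3456*(2*z**2 + 3))

Any candidate G(z) must reproduce the stated G'(z) exactly.
A general antiderivative is 3*(-z - 4)*(5*z**2/2 + 4*z/3 - 5)**4/(4*(4*z**2 + 6)) + C.
The condition gives C = -279049/396 - (-279841/396) = 2.
So G(z) = (13824*z**2 + (-z - 4)*(15*z**2 + 8*z - 30)**4 + 20736)/(3456*(2*z**2 + 3)).
Check: d/dz[(13824*z**2 + (-z - 4)*(15*z**2 + 8*z - 30)**4 + 20736)/(3456*(2*z**2 + 3))] = (-708750*z**10 - 3726000*z**9 - 2500875*z**8 + 7681440*z**7 + 7192344*z**6 + 15136064*z**5 + 16606680*z**4 - 56742528*z**3 - 38266560*z**2 + 48729600*z + 7938000)/(13824*z**4 + 41472*z**2 + 31104) = G'(z).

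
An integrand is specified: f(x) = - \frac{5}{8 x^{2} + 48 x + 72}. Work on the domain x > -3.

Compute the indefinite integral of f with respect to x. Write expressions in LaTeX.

Recover f(x) by differentiating a candidate F(x); any mismatch rules it out.
Check: d/dx[\frac{5}{4 \left(2 x + 6\right)}] = - \frac{5}{8 x^{2} + 48 x + 72} = f(x).

F(x) = \frac{5}{4 \left(2 x + 6\right)} + C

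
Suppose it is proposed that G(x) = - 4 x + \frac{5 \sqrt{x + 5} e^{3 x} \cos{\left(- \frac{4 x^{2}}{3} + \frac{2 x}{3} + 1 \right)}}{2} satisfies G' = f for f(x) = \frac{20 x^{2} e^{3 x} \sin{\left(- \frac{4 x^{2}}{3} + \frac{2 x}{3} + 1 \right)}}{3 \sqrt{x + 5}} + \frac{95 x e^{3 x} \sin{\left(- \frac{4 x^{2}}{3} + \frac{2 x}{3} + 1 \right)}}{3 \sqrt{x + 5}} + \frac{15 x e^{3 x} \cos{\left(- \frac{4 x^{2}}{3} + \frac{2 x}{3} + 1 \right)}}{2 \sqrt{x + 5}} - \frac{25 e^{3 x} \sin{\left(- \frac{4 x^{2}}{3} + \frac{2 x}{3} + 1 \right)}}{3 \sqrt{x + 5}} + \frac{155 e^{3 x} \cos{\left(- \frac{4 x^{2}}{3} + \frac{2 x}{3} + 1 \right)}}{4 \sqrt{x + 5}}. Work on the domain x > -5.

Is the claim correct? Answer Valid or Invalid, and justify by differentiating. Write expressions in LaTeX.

d/dx[G] = \frac{80 x^{2} e^{3 x} \sin{\left(- \frac{4 x^{2}}{3} + \frac{2 x}{3} + 1 \right)} + 380 x e^{3 x} \sin{\left(- \frac{4 x^{2}}{3} + \frac{2 x}{3} + 1 \right)} + 90 x e^{3 x} \cos{\left(- \frac{4 x^{2}}{3} + \frac{2 x}{3} + 1 \right)} - 48 \sqrt{x + 5} - 100 e^{3 x} \sin{\left(- \frac{4 x^{2}}{3} + \frac{2 x}{3} + 1 \right)} + 465 e^{3 x} \cos{\left(- \frac{4 x^{2}}{3} + \frac{2 x}{3} + 1 \right)}}{12 \sqrt{x + 5}}
d/dx[G] - f(x) = -4 != 0.

Invalid: d/dx[G] - f = -4, which is not 0.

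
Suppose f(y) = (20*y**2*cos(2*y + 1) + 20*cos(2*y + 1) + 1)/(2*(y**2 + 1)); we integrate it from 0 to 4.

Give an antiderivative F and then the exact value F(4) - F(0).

Since d/dy undoes antidifferentiation here, F'(y) = f(y) is required of F(y).
F(y) = 5*sin(2*y + 1) + atan(y)/2 is an antiderivative of f.
Check: d/dy[5*sin(2*y + 1) + atan(y)/2] = (20*y**2*cos(2*y + 1) + 20*cos(2*y + 1) + 1)/(2*y**2 + 2), which equals f(y).
F(4) = atan(4)/2 + 5*sin(9); F(0) = 5*sin(1).
Integral = F(4) - F(0) = -5*sin(1) + atan(4)/2 + 5*sin(9).

Antiderivative: F(y) = 5*sin(2*y + 1) + atan(y)/2; value = -5*sin(1) + atan(4)/2 + 5*sin(9)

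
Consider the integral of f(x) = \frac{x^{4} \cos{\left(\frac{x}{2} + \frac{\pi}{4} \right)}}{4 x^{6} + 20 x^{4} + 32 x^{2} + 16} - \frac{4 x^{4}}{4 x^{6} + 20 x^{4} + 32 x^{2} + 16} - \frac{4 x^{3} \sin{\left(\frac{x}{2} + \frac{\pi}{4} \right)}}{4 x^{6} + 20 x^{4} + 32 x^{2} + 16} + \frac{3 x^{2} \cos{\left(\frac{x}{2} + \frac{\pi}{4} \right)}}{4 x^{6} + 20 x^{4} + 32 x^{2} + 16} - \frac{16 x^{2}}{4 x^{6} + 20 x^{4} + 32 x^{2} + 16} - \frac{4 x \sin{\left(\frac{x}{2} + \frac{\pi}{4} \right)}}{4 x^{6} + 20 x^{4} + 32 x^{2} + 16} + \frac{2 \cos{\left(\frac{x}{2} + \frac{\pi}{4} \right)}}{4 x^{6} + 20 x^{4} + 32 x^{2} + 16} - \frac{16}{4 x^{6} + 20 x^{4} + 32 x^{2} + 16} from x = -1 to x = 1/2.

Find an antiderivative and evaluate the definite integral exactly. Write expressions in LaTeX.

Antiderivative: F(x) = - \frac{2 x^{2} \operatorname{atan}{\left(x \right)} - \sin{\left(\frac{x}{2} + \frac{\pi}{4} \right)} + 4 \operatorname{atan}{\left(x \right)}}{2 \left(x^{2} + 2\right)}; value = - \frac{\pi}{4} - \operatorname{atan}{\left(\frac{1}{2} \right)} - \frac{\cos{\left(\frac{1}{2} + \frac{\pi}{4} \right)}}{6} + \frac{2 \sin{\left(\frac{1}{4} + \frac{\pi}{4} \right)}}{9}

Integrate term by term and add the pieces.
F(x) = - \frac{2 x^{2} \operatorname{atan}{\left(x \right)} - \sin{\left(\frac{x}{2} + \frac{\pi}{4} \right)} + 4 \operatorname{atan}{\left(x \right)}}{2 \left(x^{2} + 2\right)} is an antiderivative of f.
Check: d/dx[- \frac{2 x^{2} \operatorname{atan}{\left(x \right)} - \sin{\left(\frac{x}{2} + \frac{\pi}{4} \right)} + 4 \operatorname{atan}{\left(x \right)}}{2 \left(x^{2} + 2\right)}] = \frac{x^{4} \cos{\left(\frac{x}{2} + \frac{\pi}{4} \right)} - 4 x^{4} - 4 x^{3} \sin{\left(\frac{x}{2} + \frac{\pi}{4} \right)} + 3 x^{2} \cos{\left(\frac{x}{2} + \frac{\pi}{4} \right)} - 16 x^{2} - 4 x \sin{\left(\frac{x}{2} + \frac{\pi}{4} \right)} + 2 \cos{\left(\frac{x}{2} + \frac{\pi}{4} \right)} - 16}{4 x^{6} + 20 x^{4} + 32 x^{2} + 16}, which equals f(x).
F(1/2) = - \operatorname{atan}{\left(\frac{1}{2} \right)} + \frac{2 \sin{\left(\frac{1}{4} + \frac{\pi}{4} \right)}}{9}; F(-1) = \frac{\cos{\left(\frac{1}{2} + \frac{\pi}{4} \right)}}{6} + \frac{\pi}{4}.
Integral = F(1/2) - F(-1) = - \frac{\pi}{4} - \operatorname{atan}{\left(\frac{1}{2} \right)} - \frac{\cos{\left(\frac{1}{2} + \frac{\pi}{4} \right)}}{6} + \frac{2 \sin{\left(\frac{1}{4} + \frac{\pi}{4} \right)}}{9}.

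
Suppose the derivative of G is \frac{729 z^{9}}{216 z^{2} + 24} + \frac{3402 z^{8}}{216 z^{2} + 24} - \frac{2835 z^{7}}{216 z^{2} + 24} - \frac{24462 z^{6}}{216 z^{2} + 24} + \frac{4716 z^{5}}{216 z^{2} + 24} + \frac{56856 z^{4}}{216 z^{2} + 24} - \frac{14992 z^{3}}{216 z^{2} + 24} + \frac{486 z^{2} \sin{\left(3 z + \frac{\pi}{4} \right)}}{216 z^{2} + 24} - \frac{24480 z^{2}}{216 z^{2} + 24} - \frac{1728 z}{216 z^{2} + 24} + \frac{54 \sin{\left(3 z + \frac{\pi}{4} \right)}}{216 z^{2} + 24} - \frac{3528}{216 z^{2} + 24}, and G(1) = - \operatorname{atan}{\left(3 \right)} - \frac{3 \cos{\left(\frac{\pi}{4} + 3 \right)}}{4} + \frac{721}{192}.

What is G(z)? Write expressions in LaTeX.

The integrand splits into summands that can be handled one at a time.
A general antiderivative is \frac{4 \left(\frac{3 z^{2}}{4} + z - 3\right)^{4}}{3} - \frac{3 \cos{\left(3 z + \frac{\pi}{4} \right)}}{4} - \operatorname{atan}{\left(3 z \right)} + C.
The condition gives C = - \operatorname{atan}{\left(3 \right)} - \frac{3 \cos{\left(\frac{\pi}{4} + 3 \right)}}{4} + \frac{721}{192} - (- \operatorname{atan}{\left(3 \right)} - \frac{3 \cos{\left(\frac{\pi}{4} + 3 \right)}}{4} + \frac{625}{192}) = \frac{1}{2}.
So G(z) = \frac{4 \left(\frac{3 z^{2}}{4} + z - 3\right)^{4}}{3} - \frac{3 \cos{\left(3 z + \frac{\pi}{4} \right)}}{4} - \operatorname{atan}{\left(3 z \right)} + \frac{1}{2}.
Check: d/dz[\frac{4 \left(\frac{3 z^{2}}{4} + z - 3\right)^{4}}{3} - \frac{3 \cos{\left(3 z + \frac{\pi}{4} \right)}}{4} - \operatorname{atan}{\left(3 z \right)} + \frac{1}{2}] = \frac{729 z^{9} + 3402 z^{8} - 2835 z^{7} - 24462 z^{6} + 4716 z^{5} + 56856 z^{4} - 14992 z^{3} + 486 z^{2} \sin{\left(3 z + \frac{\pi}{4} \right)} - 24480 z^{2} - 1728 z + 54 \sin{\left(3 z + \frac{\pi}{4} \right)} - 3528}{216 z^{2} + 24}, which equals G'(z).

G(z) = \frac{4 \left(\frac{3 z^{2}}{4} + z - 3\right)^{4}}{3} - \frac{3 \cos{\left(3 z + \frac{\pi}{4} \right)}}{4} - \operatorname{atan}{\left(3 z \right)} + \frac{1}{2}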